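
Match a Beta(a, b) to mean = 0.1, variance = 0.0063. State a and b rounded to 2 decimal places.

Let s = a+b. The Beta variance is μ(1−μ)/(s+1).
So s+1 = μ(1−μ)/σ² = (0.1×0.9)/0.0063 = 0.09/0.0063 = 14.2857, giving s = 13.2857.
Then a = μs = 0.1×13.2857 = 1.33 and b = (1−μ)s = 0.9×13.2857 = 11.96.

a = 1.33, b = 11.96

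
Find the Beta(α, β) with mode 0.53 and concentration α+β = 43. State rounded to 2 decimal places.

α = 22.73, β = 20.27

Since the density peak of Beta(α,β) is at (α−1)/(α+β−2),
α = 1 + 0.53(43−2) = 22.73 and β = 43 − 22.73 = 20.27.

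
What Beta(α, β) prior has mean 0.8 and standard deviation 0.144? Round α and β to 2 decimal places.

α = 5.37, β = 1.34

σ² = 0.144² = 0.020736.
With s = α+β, Var = μ(1−μ)/(s+1), so s+1 = (0.8×0.2)/0.020736 = 7.7160 and s = 6.7160.
α = μs = 5.37, β = (1−μ)s = 1.34.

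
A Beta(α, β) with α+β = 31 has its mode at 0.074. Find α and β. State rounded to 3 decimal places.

α = 3.146, β = 27.854

Since the density peak of Beta(α,β) is at (α−1)/(α+β−2),
α = 1 + 0.074(31−2) = 3.146 and β = 31 − 3.146 = 27.854.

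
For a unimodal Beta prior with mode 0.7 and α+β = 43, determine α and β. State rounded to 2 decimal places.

α = 29.70, β = 13.30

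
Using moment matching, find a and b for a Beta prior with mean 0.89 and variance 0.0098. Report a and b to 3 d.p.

Write ν = a+b; then a = μν and Var = μ(1−μ)/(ν+1).
ν = μ(1−μ)/Var − 1 = 0.0979/0.0098 − 1 = 8.9898.
a = 0.89·8.9898 = 8.001, b = 0.11·8.9898 = 0.989.

a = 8.001, b = 0.989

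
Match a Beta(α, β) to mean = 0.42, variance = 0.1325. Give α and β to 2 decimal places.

α = 0.35, β = 0.49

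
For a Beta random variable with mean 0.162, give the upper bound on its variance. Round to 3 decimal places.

For fixed mean μ the Beta variance is μ(1−μ)/(α+β+1), increasing as α+β decreases.
Its least upper bound (not attained) is μ(1−μ) = 0.162·0.838 = 0.136.

0.136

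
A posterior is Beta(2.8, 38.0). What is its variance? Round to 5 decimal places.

α+β = 40.8 and αβ = 106.40, so Var = αβ/[(α+β)²(α+β+1)] = 106.40/69581.952 = 0.00153.

0.00153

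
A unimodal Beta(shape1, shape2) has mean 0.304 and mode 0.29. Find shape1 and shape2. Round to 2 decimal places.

Let s = shape1+shape2. Mean gives shape1 = μs = 0.304s; mode gives (shape1−1)/(s−2) = 0.29.
Substituting: 0.304s − 1 = 0.29(s−2) = 0.29s − 0.58, so 0.014s = 0.42 and s = 30.0000.
Then shape1 = 0.304×30.0000 = 9.12 and shape2 = s−shape1 = 20.88.

shape1 = 9.12, shape2 = 20.88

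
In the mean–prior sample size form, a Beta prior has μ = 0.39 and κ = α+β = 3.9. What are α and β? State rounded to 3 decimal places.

α = 1.521, β = 2.379

α = μκ = 0.39×3.9 = 1.521 and β = (1−μ)κ = 0.61×3.9 = 2.379.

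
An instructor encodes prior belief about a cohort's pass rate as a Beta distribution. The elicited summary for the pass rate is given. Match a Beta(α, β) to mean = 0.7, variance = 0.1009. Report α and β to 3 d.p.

Write ν = α+β; then α = μν and Var = μ(1−μ)/(ν+1).
ν = μ(1−μ)/Var − 1 = 0.21/0.1009 − 1 = 1.0813.
α = 0.7·1.0813 = 0.757, β = 0.3·1.0813 = 0.324.

α = 0.757, β = 0.324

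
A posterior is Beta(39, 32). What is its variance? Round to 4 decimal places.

μ = 39/71 = 0.549296; Var = μ(1−μ)/(α+β+1) = 0.2475699/72 = 0.0034.

0.0034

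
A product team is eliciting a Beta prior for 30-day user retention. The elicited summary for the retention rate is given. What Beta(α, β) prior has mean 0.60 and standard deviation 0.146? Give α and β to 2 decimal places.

Variance = 0.146² = 0.021316. The moment-matching identity α+β = μ(1−μ)/Var − 1 gives
α+β = 0.2400/0.021316 − 1 = 10.2591, so α = μ·10.2591 = 6.16 and β = (1−μ)·10.2591 = 4.10.

α = 6.16, β = 4.10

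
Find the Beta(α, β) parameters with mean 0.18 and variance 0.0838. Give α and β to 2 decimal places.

α = 0.14, β = 0.62

By moment matching, α+β = μ(1−μ)/σ² − 1 = (0.18·0.82)/0.0838 − 1 = 1.7613 − 1 = 0.7613.
Since α/(α+β) = μ, α = 0.18·0.7613 = 0.14 and β = 0.82·0.7613 = 0.62.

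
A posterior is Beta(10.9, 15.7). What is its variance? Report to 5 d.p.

0.00876

Var = αβ/[(α+β)²(α+β+1)] = (10.9×15.7)/(26.6²×27.6) = 171.13/19528.656 = 0.00876.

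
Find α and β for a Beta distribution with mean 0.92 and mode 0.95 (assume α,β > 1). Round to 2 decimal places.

α = 27.60, β = 2.40

With s = α+β: μ = α/s and mode = (α−1)/(s−2). Eliminating α = μs,
μs − 1 = m(s−2) ⇒ s(μ−m) = 1−2m ⇒ s = -0.90/-0.03 = 30.0000.
So α = μs = 27.60, β = (1−μ)s = 2.40.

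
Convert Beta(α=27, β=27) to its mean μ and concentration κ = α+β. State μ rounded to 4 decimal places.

κ = α+β = 27+27 = 54; μ = α/κ = 27/54 = 0.5000.

μ = 0.5000, κ = 54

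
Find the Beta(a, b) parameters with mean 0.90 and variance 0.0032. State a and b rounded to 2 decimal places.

Let s = a+b. The Beta variance is μ(1−μ)/(s+1).
So s+1 = μ(1−μ)/σ² = (0.90×0.10)/0.0032 = 0.0900/0.0032 = 28.1250, giving s = 27.1250.
Then a = μs = 0.90×27.1250 = 24.41 and b = (1−μ)s = 0.10×27.1250 = 2.71.

a = 24.41, b = 2.71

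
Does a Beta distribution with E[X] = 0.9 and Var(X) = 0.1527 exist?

For any Beta, Var(X) < E[X]·(1−E[X]).
Here μ(1−μ) = 0.9×0.1 = 0.09, and 0.1527 ≥ 0.09.

No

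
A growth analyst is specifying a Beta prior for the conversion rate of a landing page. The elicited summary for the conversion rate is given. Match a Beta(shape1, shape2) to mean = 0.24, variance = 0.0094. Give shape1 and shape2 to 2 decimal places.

Let s = shape1+shape2. The Beta variance is μ(1−μ)/(s+1).
So s+1 = μ(1−μ)/σ² = (0.24×0.76)/0.0094 = 0.1824/0.0094 = 19.4043, giving s = 18.4043.
Then shape1 = μs = 0.24×18.4043 = 4.42 and shape2 = (1−μ)s = 0.76×18.4043 = 13.99.

shape1 = 4.42, shape2 = 13.99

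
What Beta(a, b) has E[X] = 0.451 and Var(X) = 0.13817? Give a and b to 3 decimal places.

Write ν = a+b; then a = μν and Var = μ(1−μ)/(ν+1).
ν = μ(1−μ)/Var − 1 = 0.247599/0.13817 − 1 = 0.7920.
a = 0.451·0.7920 = 0.357, b = 0.549·0.7920 = 0.435.

a = 0.357, b = 0.435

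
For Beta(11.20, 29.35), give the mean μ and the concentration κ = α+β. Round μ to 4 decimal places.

μ = 0.2762, κ = 40.55

κ = α+β = 11.20+29.35 = 40.55; μ = α/κ = 11.20/40.55 = 0.2762.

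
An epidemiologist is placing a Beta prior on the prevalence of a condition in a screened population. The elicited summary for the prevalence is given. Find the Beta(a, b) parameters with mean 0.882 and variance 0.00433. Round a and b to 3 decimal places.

Write ν = a+b; then a = μν and Var = μ(1−μ)/(ν+1).
ν = μ(1−μ)/Var − 1 = 0.104076/0.00433 − 1 = 23.0360.
a = 0.882·23.0360 = 20.318, b = 0.118·23.0360 = 2.718.

a = 20.318, b = 2.718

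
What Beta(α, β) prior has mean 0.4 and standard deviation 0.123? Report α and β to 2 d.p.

α = 5.95, β = 8.92

σ² = 0.123² = 0.015129.
With s = α+β, Var = μ(1−μ)/(s+1), so s+1 = (0.4×0.6)/0.015129 = 15.8636 and s = 14.8636.
α = μs = 5.95, β = (1−μ)s = 8.92.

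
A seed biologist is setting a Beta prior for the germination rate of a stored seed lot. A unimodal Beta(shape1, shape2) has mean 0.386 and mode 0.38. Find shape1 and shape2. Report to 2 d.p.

With s = shape1+shape2: μ = shape1/s and mode = (shape1−1)/(s−2). Eliminating shape1 = μs,
μs − 1 = m(s−2) ⇒ s(μ−m) = 1−2m ⇒ s = 0.24/0.006 = 40.0000.
So shape1 = μs = 15.44, shape2 = (1−μ)s = 24.56.

shape1 = 15.44, shape2 = 24.56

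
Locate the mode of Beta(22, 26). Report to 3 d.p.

With α,β > 1, mode = (α−1)/(α+β−2) = 21/46 = 0.457.

0.457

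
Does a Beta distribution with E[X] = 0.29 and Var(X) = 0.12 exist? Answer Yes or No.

Yes

A Beta with mean μ has variance μ(1−μ)/(α+β+1) < μ(1−μ).
Here μ(1−μ) = 0.29×0.71 = 0.2059, and 0.12 < 0.2059.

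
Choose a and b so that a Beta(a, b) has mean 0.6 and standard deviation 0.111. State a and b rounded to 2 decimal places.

a = 11.09, b = 7.39

σ² = 0.111² = 0.012321.
With s = a+b, Var = μ(1−μ)/(s+1), so s+1 = (0.6×0.4)/0.012321 = 19.4789 and s = 18.4789.
a = μs = 11.09, b = (1−μ)s = 7.39.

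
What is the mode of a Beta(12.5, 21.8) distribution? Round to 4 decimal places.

The density x^(α−1)(1−x)^(β−1) is maximised at (α−1)/(α+β−2) = 11.5/32.3 = 0.3560.

0.3560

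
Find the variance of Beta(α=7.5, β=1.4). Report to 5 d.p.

α+β = 8.9 and αβ = 10.50, so Var = αβ/[(α+β)²(α+β+1)] = 10.50/784.179 = 0.01339.

0.01339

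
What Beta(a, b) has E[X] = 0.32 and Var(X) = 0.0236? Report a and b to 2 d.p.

a = 2.63, b = 5.59

By moment matching, a+b = μ(1−μ)/σ² − 1 = (0.32·0.68)/0.0236 − 1 = 9.2203 − 1 = 8.2203.
Since a/(a+b) = μ, a = 0.32·8.2203 = 2.63 and b = 0.68·8.2203 = 5.59.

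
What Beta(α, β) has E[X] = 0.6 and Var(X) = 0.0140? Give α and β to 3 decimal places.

α = 9.686, β = 6.457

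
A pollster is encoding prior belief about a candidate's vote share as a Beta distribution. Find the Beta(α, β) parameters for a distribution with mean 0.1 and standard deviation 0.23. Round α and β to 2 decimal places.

Variance = 0.23² = 0.0529. The moment-matching identity α+β = μ(1−μ)/Var − 1 gives
α+β = 0.09/0.0529 − 1 = 0.7013, so α = μ·0.7013 = 0.07 and β = (1−μ)·0.7013 = 0.63.

α = 0.07, β = 0.63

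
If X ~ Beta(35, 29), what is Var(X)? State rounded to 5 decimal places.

Var = αβ/[(α+β)²(α+β+1)] = (35×29)/(64²×65) = 1015/266240 = 0.00381.

0.00381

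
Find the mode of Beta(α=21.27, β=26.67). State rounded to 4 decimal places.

0.4412

With α,β > 1, mode = (α−1)/(α+β−2) = 20.27/45.94 = 0.4412.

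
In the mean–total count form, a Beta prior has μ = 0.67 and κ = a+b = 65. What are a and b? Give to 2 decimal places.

a = 43.55, b = 21.45

a = μκ = 0.67×65 = 43.55 and b = (1−μ)κ = 0.33×65 = 21.45.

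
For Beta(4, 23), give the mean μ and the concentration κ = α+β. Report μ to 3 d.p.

κ = α+β = 4+23 = 27; μ = α/κ = 4/27 = 0.148.

μ = 0.148, κ = 27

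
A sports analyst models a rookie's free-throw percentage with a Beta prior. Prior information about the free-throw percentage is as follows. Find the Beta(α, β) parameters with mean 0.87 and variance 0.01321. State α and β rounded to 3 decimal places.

α = 6.579, β = 0.983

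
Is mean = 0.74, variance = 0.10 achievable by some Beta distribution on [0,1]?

Yes

For any Beta, Var(X) < E[X]·(1−E[X]).
Here μ(1−μ) = 0.74×0.26 = 0.1924, and 0.10 < 0.1924.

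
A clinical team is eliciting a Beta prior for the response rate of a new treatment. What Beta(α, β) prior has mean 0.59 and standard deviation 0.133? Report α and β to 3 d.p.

σ² = 0.133² = 0.017689.
With s = α+β, Var = μ(1−μ)/(s+1), so s+1 = (0.59×0.41)/0.017689 = 13.6752 and s = 12.6752.
α = μs = 7.478, β = (1−μ)s = 5.197.

α = 7.478, β = 5.197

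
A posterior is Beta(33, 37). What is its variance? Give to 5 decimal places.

0.00351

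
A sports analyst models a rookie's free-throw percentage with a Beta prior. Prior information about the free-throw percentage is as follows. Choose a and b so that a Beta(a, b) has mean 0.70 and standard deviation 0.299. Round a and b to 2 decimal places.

a = 0.94, b = 0.40

σ² = 0.299² = 0.089401.
With s = a+b, Var = μ(1−μ)/(s+1), so s+1 = (0.70×0.30)/0.089401 = 2.3490 and s = 1.3490.
a = μs = 0.94, b = (1−μ)s = 0.40.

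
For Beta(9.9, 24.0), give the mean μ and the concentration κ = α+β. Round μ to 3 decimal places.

μ = 0.292, κ = 33.9

κ = α+β = 9.9+24.0 = 33.9; μ = α/κ = 9.9/33.9 = 0.292.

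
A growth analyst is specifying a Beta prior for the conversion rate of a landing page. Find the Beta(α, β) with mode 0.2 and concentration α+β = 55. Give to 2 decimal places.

Since the density peak of Beta(α,β) is at (α−1)/(α+β−2),
α = 1 + 0.2(55−2) = 11.60 and β = 55 − 11.60 = 43.40.

α = 11.60, β = 43.40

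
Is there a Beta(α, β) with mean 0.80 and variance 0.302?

For any Beta, Var(X) < E[X]·(1−E[X]).
Here μ(1−μ) = 0.80×0.20 = 0.1600, and 0.302 ≥ 0.1600.

No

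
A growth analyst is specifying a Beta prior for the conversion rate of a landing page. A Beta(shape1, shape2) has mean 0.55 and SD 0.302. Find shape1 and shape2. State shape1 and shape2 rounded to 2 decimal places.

First σ² = 0.091204. Setting shape1 = μn, shape2 = (1−μ)n with n = shape1+shape2,
μ(1−μ)/(n+1) = 0.091204 ⇒ n+1 = 0.2475/0.091204 = 2.7137 ⇒ n = 1.7137.
Hence shape1 = 0.55×1.7137 = 0.94, shape2 = 0.45×1.7137 = 0.77.

shape1 = 0.94, shape2 = 0.77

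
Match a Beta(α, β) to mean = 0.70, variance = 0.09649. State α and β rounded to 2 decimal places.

α = 0.82, β = 0.35

Write ν = α+β; then α = μν and Var = μ(1−μ)/(ν+1).
ν = μ(1−μ)/Var − 1 = 0.2100/0.09649 − 1 = 1.1764.
α = 0.70·1.1764 = 0.82, β = 0.30·1.1764 = 0.35.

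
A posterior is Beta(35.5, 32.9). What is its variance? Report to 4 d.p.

μ = 35.5/68.4 = 0.519006; Var = μ(1−μ)/(α+β+1) = 0.2496388/69.4 = 0.0036.

0.0036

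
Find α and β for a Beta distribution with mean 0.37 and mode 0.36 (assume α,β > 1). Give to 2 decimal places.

With s = α+β: μ = α/s and mode = (α−1)/(s−2). Eliminating α = μs,
μs − 1 = m(s−2) ⇒ s(μ−m) = 1−2m ⇒ s = 0.28/0.01 = 28.0000.
So α = μs = 10.36, β = (1−μ)s = 17.64.

α = 10.36, β = 17.64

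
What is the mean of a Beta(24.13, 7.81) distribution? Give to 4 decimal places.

0.7555

The Beta mean is α/(α+β) = 24.13/(24.13+7.81) = 0.7555.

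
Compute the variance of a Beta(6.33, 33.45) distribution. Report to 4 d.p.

Var = αβ/[(α+β)²(α+β+1)] = (6.33×33.45)/(39.78²×40.78) = 211.7385/64532.245752 = 0.0033.

0.0033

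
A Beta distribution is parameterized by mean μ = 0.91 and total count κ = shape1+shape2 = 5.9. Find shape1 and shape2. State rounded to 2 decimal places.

Split κ in proportion μ : (1−μ): shape1 = 0.91·5.9 = 5.37, shape2 = 5.9 − 5.37 = 0.53.

shape1 = 5.37, shape2 = 0.53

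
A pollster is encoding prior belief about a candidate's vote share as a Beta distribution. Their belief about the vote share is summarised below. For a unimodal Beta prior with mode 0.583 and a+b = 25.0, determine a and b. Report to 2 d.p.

a = 14.41, b = 10.59

Mode = (a−1)/(κ−2) with κ = a+b, so a−1 = 0.583·23.0 = 13.41.
a = 14.41; b = κ − a = 10.59.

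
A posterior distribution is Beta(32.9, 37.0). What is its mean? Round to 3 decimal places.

The Beta mean is α/(α+β) = 32.9/(32.9+37.0) = 0.471.

0.471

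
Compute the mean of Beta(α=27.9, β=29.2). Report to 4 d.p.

E[X] = α/(α+β) = 27.9/57.1 = 0.4886.

0.4886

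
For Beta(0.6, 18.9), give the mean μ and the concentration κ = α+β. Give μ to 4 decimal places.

μ = 0.0308, κ = 19.5

κ = α+β = 0.6+18.9 = 19.5; μ = α/κ = 0.6/19.5 = 0.0308.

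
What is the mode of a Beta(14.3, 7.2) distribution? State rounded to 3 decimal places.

The density x^(α−1)(1−x)^(β−1) is maximised at (α−1)/(α+β−2) = 13.3/19.5 = 0.682.

0.682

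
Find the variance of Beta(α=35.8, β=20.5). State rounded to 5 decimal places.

Var = αβ/[(α+β)²(α+β+1)] = (35.8×20.5)/(56.3²×57.3) = 733.90/181623.237 = 0.00404.

0.00404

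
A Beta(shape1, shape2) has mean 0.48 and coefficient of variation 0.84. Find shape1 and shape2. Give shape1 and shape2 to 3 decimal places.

shape1 = 0.257, shape2 = 0.278

Var = (CV·μ)² = (0.84×0.48)² = 0.162570.
shape1+shape2 = μ(1−μ)/Var − 1 = 0.2496/0.162570 − 1 = 0.5353.
Thus shape1 = 0.48·0.5353 = 0.257 and shape2 = 0.52·0.5353 = 0.278.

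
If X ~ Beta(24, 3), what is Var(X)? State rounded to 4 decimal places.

α+β = 27 and αβ = 72, so Var = αβ/[(α+β)²(α+β+1)] = 72/20412 = 0.0035.

0.0035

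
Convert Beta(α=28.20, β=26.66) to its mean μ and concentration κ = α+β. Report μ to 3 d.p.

κ = α+β = 28.20+26.66 = 54.86; μ = α/κ = 28.20/54.86 = 0.514.

μ = 0.514, κ = 54.86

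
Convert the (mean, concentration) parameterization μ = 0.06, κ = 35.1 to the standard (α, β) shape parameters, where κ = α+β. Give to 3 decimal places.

α = 2.106, β = 32.994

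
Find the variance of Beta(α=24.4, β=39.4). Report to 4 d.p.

Var = αβ/[(α+β)²(α+β+1)] = (24.4×39.4)/(63.8²×64.8) = 961.36/263764.512 = 0.0036.

0.0036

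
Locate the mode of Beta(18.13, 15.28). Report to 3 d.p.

The density x^(α−1)(1−x)^(β−1) is maximised at (α−1)/(α+β−2) = 17.13/31.41 = 0.545.

0.545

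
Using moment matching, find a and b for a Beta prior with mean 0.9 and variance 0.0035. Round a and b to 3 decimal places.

a = 22.243, b = 2.471

Write ν = a+b; then a = μν and Var = μ(1−μ)/(ν+1).
ν = μ(1−μ)/Var − 1 = 0.09/0.0035 − 1 = 24.7143.
a = 0.9·24.7143 = 22.243, b = 0.1·24.7143 = 2.471.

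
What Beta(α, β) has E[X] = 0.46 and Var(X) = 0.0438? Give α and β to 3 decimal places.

By moment matching, α+β = μ(1−μ)/σ² − 1 = (0.46·0.54)/0.0438 − 1 = 5.6712 − 1 = 4.6712.
Since α/(α+β) = μ, α = 0.46·4.6712 = 2.149 and β = 0.54·4.6712 = 2.522.

α = 2.149, β = 2.522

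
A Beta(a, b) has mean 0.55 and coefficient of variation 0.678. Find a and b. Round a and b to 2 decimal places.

a = 0.43, b = 0.35

Var = (CV·μ)² = (0.678×0.55)² = 0.139054.
a+b = μ(1−μ)/Var − 1 = 0.2475/0.139054 − 1 = 0.7799.
Thus a = 0.55·0.7799 = 0.43 and b = 0.45·0.7799 = 0.35.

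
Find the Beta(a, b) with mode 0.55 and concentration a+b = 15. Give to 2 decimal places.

a = 8.15, b = 6.85

Since the density peak of Beta(a,b) is at (a−1)/(a+b−2),
a = 1 + 0.55(15−2) = 8.15 and b = 15 − 8.15 = 6.85.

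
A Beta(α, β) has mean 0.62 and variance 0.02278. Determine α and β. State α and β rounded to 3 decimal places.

α = 5.792, β = 3.550

By moment matching, α+β = μ(1−μ)/σ² − 1 = (0.62·0.38)/0.02278 − 1 = 10.3424 − 1 = 9.3424.
Since α/(α+β) = μ, α = 0.62·9.3424 = 5.792 and β = 0.38·9.3424 = 3.550.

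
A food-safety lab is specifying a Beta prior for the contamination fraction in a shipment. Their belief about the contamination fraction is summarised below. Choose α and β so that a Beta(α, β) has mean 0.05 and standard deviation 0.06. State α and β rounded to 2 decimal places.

α = 0.61, β = 11.58

σ² = 0.06² = 0.0036.
With s = α+β, Var = μ(1−μ)/(s+1), so s+1 = (0.05×0.95)/0.0036 = 13.1944 and s = 12.1944.
α = μs = 0.61, β = (1−μ)s = 11.58.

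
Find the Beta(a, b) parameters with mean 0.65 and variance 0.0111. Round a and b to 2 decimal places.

a = 12.67, b = 6.82

By moment matching, a+b = μ(1−μ)/σ² − 1 = (0.65·0.35)/0.0111 − 1 = 20.4955 − 1 = 19.4955.
Since a/(a+b) = μ, a = 0.65·19.4955 = 12.67 and b = 0.35·19.4955 = 6.82.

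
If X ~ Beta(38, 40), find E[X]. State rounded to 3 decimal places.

The Beta mean is α/(α+β) = 38/(38+40) = 0.487.

0.487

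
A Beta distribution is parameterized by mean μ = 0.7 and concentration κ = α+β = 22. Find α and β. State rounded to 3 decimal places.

α = μκ = 0.7×22 = 15.400 and β = (1−μ)κ = 0.3×22 = 6.600.

α = 15.400, β = 6.600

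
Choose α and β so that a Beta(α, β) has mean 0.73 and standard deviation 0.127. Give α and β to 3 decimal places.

First σ² = 0.016129. Setting α = μn, β = (1−μ)n with n = α+β,
μ(1−μ)/(n+1) = 0.016129 ⇒ n+1 = 0.1971/0.016129 = 12.2202 ⇒ n = 11.2202.
Hence α = 0.73×11.2202 = 8.191, β = 0.27×11.2202 = 3.029.

α = 8.191, β = 3.029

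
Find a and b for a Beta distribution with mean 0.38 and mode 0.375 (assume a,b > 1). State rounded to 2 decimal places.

a = 19.00, b = 31.00

Let s = a+b. Mean gives a = μs = 0.38s; mode gives (a−1)/(s−2) = 0.375.
Substituting: 0.38s − 1 = 0.375(s−2) = 0.375s − 0.750, so 0.005s = 0.250 and s = 50.0000.
Then a = 0.38×50.0000 = 19.00 and b = s−a = 31.00.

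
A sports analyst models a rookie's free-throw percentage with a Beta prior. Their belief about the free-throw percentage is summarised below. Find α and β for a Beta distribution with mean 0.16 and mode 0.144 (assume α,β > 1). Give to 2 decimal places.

α = 7.12, β = 37.38

Let s = α+β. Mean gives α = μs = 0.16s; mode gives (α−1)/(s−2) = 0.144.
Substituting: 0.16s − 1 = 0.144(s−2) = 0.144s − 0.288, so 0.016s = 0.712 and s = 44.5000.
Then α = 0.16×44.5000 = 7.12 and β = s−α = 37.38.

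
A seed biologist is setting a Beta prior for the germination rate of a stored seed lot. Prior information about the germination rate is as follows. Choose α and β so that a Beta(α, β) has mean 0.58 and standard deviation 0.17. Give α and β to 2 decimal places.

α = 4.31, β = 3.12

σ² = 0.17² = 0.0289.
With s = α+β, Var = μ(1−μ)/(s+1), so s+1 = (0.58×0.42)/0.0289 = 8.4291 and s = 7.4291.
α = μs = 4.31, β = (1−μ)s = 3.12.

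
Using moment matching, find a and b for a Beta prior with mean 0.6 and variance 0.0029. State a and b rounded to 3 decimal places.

Let s = a+b. The Beta variance is μ(1−μ)/(s+1).
So s+1 = μ(1−μ)/σ² = (0.6×0.4)/0.0029 = 0.24/0.0029 = 82.7586, giving s = 81.7586.
Then a = μs = 0.6×81.7586 = 49.055 and b = (1−μ)s = 0.4×81.7586 = 32.703.

a = 49.055, b = 32.703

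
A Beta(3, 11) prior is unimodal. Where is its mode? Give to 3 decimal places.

0.167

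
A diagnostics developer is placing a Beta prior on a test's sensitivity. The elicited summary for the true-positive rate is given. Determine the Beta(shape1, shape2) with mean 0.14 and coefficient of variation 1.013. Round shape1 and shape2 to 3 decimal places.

shape1 = 0.698, shape2 = 4.288

σ = CV·μ = 1.013×0.14 = 0.14182, so σ² = 0.020113.
s+1 = μ(1−μ)/σ² = 0.1204/0.020113 = 5.9862, so s = shape1+shape2 = 4.9862.
shape1 = μs = 0.698, shape2 = (1−μ)s = 4.288.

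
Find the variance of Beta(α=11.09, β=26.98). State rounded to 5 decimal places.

Var = αβ/[(α+β)²(α+β+1)] = (11.09×26.98)/(38.07²×39.07) = 299.2082/56625.123843 = 0.00528.

0.00528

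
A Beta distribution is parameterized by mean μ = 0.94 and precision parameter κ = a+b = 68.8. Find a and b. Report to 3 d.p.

a = 64.672, b = 4.128

Split κ in proportion μ : (1−μ): a = 0.94·68.8 = 64.672, b = 68.8 − 64.672 = 4.128.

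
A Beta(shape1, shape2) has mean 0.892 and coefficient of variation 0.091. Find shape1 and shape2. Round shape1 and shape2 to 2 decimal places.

Var = (CV·μ)² = (0.091×0.892)² = 0.006589.
shape1+shape2 = μ(1−μ)/Var − 1 = 0.096336/0.006589 − 1 = 13.6210.
Thus shape1 = 0.892·13.6210 = 12.15 and shape2 = 0.108·13.6210 = 1.47.

shape1 = 12.15, shape2 = 1.47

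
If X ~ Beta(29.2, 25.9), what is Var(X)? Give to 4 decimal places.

Var = αβ/[(α+β)²(α+β+1)] = (29.2×25.9)/(55.1²×56.1) = 756.28/170320.161 = 0.0044.

0.0044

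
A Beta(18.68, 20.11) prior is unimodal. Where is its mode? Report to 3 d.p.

The density x^(α−1)(1−x)^(β−1) is maximised at (α−1)/(α+β−2) = 17.68/36.79 = 0.481.

0.481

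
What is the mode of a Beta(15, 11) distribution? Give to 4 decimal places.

0.5833

The density x^(α−1)(1−x)^(β−1) is maximised at (α−1)/(α+β−2) = 14/24 = 0.5833.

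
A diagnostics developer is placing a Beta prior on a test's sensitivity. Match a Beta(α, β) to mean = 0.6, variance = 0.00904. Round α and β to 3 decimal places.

Write ν = α+β; then α = μν and Var = μ(1−μ)/(ν+1).
ν = μ(1−μ)/Var − 1 = 0.24/0.00904 − 1 = 25.5487.
α = 0.6·25.5487 = 15.329, β = 0.4·25.5487 = 10.219.

α = 15.329, β = 10.219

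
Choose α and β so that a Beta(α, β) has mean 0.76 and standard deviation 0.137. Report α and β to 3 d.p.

Variance = 0.137² = 0.018769. The moment-matching identity α+β = μ(1−μ)/Var − 1 gives
α+β = 0.1824/0.018769 − 1 = 8.7182, so α = μ·8.7182 = 6.626 and β = (1−μ)·8.7182 = 2.092.

α = 6.626, β = 2.092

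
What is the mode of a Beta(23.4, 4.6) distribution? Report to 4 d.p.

The density x^(α−1)(1−x)^(β−1) is maximised at (α−1)/(α+β−2) = 22.4/26.0 = 0.8615.

0.8615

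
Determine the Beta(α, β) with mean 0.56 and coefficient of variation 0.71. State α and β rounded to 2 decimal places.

α = 0.31, β = 0.25

σ = CV·μ = 0.71×0.56 = 0.39760, so σ² = 0.158086.
s+1 = μ(1−μ)/σ² = 0.2464/0.158086 = 1.5586, so s = α+β = 0.5586.
α = μs = 0.31, β = (1−μ)s = 0.25.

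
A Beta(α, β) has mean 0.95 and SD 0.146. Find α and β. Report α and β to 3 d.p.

α = 1.167, β = 0.061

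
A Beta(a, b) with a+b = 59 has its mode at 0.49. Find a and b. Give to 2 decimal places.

Since the density peak of Beta(a,b) is at (a−1)/(a+b−2),
a = 1 + 0.49(59−2) = 28.93 and b = 59 − 28.93 = 30.07.

a = 28.93, b = 30.07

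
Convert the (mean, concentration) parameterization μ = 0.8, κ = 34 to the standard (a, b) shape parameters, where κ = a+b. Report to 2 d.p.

a = 27.20, b = 6.80

Split κ in proportion μ : (1−μ): a = 0.8·34 = 27.20, b = 34 − 27.20 = 6.80.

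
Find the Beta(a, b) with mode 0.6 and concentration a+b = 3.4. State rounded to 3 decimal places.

Mode = (a−1)/(κ−2) with κ = a+b, so a−1 = 0.6·1.4 = 0.840.
a = 1.840; b = κ − a = 1.560.

a = 1.840, b = 1.560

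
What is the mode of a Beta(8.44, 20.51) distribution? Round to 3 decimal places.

0.276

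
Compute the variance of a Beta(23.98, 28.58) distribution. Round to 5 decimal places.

0.00463

Var = αβ/[(α+β)²(α+β+1)] = (23.98×28.58)/(52.56²×53.56) = 685.3484/147962.370816 = 0.00463.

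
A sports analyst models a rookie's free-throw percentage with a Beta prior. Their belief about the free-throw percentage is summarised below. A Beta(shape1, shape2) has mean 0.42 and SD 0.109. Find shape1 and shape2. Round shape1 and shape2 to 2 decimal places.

shape1 = 8.19, shape2 = 11.31

First σ² = 0.011881. Setting shape1 = μn, shape2 = (1−μ)n with n = shape1+shape2,
μ(1−μ)/(n+1) = 0.011881 ⇒ n+1 = 0.2436/0.011881 = 20.5033 ⇒ n = 19.5033.
Hence shape1 = 0.42×19.5033 = 8.19, shape2 = 0.58×19.5033 = 11.31.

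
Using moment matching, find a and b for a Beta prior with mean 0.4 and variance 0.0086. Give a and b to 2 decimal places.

a = 10.76, b = 16.14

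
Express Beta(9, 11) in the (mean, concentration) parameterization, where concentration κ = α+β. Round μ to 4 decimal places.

κ = α+β = 9+11 = 20; μ = α/κ = 9/20 = 0.4500.

μ = 0.4500, κ = 20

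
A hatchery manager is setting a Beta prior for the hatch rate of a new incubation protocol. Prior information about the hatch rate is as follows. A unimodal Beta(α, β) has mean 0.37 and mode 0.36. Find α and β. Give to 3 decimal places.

α = 10.360, β = 17.640

Let s = α+β. Mean gives α = μs = 0.37s; mode gives (α−1)/(s−2) = 0.36.
Substituting: 0.37s − 1 = 0.36(s−2) = 0.36s − 0.72, so 0.01s = 0.28 and s = 28.0000.
Then α = 0.37×28.0000 = 10.360 and β = s−α = 17.640.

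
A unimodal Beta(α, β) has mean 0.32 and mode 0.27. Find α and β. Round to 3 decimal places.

Let s = α+β. Mean gives α = μs = 0.32s; mode gives (α−1)/(s−2) = 0.27.
Substituting: 0.32s − 1 = 0.27(s−2) = 0.27s − 0.54, so 0.05s = 0.46 and s = 9.2000.
Then α = 0.32×9.2000 = 2.944 and β = s−α = 6.256.

α = 2.944, β = 6.256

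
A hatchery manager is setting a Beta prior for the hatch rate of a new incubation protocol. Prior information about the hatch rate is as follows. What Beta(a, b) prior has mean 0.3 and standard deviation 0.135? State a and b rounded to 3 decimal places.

σ² = 0.135² = 0.018225.
With s = a+b, Var = μ(1−μ)/(s+1), so s+1 = (0.3×0.7)/0.018225 = 11.5226 and s = 10.5226.
a = μs = 3.157, b = (1−μ)s = 7.366.

a = 3.157, b = 7.366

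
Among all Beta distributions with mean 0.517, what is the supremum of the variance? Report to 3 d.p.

0.250

For fixed mean μ the Beta variance is μ(1−μ)/(α+β+1), increasing as α+β decreases.
Its least upper bound (not attained) is μ(1−μ) = 0.517·0.483 = 0.250.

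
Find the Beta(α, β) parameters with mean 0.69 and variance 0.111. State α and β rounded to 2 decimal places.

α = 0.64, β = 0.29

By moment matching, α+β = μ(1−μ)/σ² − 1 = (0.69·0.31)/0.111 − 1 = 1.9270 − 1 = 0.9270.
Since α/(α+β) = μ, α = 0.69·0.9270 = 0.64 and β = 0.31·0.9270 = 0.29.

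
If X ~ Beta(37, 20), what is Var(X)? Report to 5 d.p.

0.00393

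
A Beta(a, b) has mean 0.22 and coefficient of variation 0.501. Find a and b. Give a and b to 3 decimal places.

a = 2.888, b = 10.238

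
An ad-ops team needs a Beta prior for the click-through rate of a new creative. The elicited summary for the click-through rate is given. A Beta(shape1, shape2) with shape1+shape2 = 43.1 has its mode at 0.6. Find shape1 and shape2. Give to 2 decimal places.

Mode = (shape1−1)/(κ−2) with κ = shape1+shape2, so shape1−1 = 0.6·41.1 = 24.66.
shape1 = 25.66; shape2 = κ − shape1 = 17.44.

shape1 = 25.66, shape2 = 17.44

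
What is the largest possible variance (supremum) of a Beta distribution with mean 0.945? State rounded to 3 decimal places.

For fixed mean μ the Beta variance is μ(1−μ)/(α+β+1), increasing as α+β decreases.
Its least upper bound (not attained) is μ(1−μ) = 0.945·0.055 = 0.052.

0.052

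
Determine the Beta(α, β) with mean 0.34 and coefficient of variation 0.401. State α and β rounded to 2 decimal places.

σ = CV·μ = 0.401×0.34 = 0.13634, so σ² = 0.018589.
s+1 = μ(1−μ)/σ² = 0.2244/0.018589 = 12.0719, so s = α+β = 11.0719.
α = μs = 3.76, β = (1−μ)s = 7.31.

α = 3.76, β = 7.31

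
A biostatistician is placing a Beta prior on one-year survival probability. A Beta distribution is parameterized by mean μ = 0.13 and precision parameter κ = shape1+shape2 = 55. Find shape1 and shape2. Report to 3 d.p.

shape1 = 7.150, shape2 = 47.850

shape1 = μκ = 0.13×55 = 7.150 and shape2 = (1−μ)κ = 0.87×55 = 47.850.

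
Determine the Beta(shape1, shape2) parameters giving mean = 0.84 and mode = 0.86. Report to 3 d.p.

With s = shape1+shape2: μ = shape1/s and mode = (shape1−1)/(s−2). Eliminating shape1 = μs,
μs − 1 = m(s−2) ⇒ s(μ−m) = 1−2m ⇒ s = -0.72/-0.02 = 36.0000.
So shape1 = μs = 30.240, shape2 = (1−μ)s = 5.760.

shape1 = 30.240, shape2 = 5.760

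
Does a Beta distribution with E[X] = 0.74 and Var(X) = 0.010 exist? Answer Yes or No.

For any Beta, Var(X) < E[X]·(1−E[X]).
Here μ(1−μ) = 0.74×0.26 = 0.1924, and 0.010 < 0.1924.

Yes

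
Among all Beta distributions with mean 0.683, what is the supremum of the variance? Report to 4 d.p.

0.2165

For fixed mean μ the Beta variance is μ(1−μ)/(α+β+1), increasing as α+β decreases.
Its least upper bound (not attained) is μ(1−μ) = 0.683·0.317 = 0.2165.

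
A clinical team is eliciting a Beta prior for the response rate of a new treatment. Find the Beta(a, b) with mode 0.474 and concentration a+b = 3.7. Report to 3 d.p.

a = 1.806, b = 1.894

Mode = (a−1)/(κ−2) with κ = a+b, so a−1 = 0.474·1.7 = 0.806.
a = 1.806; b = κ − a = 1.894.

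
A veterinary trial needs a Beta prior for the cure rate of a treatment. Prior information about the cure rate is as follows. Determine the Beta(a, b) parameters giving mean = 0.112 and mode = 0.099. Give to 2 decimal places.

Let s = a+b. Mean gives a = μs = 0.112s; mode gives (a−1)/(s−2) = 0.099.
Substituting: 0.112s − 1 = 0.099(s−2) = 0.099s − 0.198, so 0.013s = 0.802 and s = 61.6923.
Then a = 0.112×61.6923 = 6.91 and b = s−a = 54.78.

a = 6.91, b = 54.78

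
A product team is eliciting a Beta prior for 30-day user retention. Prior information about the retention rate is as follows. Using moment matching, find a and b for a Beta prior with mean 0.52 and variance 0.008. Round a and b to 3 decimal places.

a = 15.704, b = 14.496

Let s = a+b. The Beta variance is μ(1−μ)/(s+1).
So s+1 = μ(1−μ)/σ² = (0.52×0.48)/0.008 = 0.2496/0.008 = 31.2000, giving s = 30.2000.
Then a = μs = 0.52×30.2000 = 15.704 and b = (1−μ)s = 0.48×30.2000 = 14.496.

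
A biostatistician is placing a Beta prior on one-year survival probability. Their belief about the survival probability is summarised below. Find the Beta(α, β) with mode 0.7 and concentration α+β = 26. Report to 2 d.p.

α = 17.80, β = 8.20

For α,β>1 the mode is (α−1)/(α+β−2), so α = mode·(κ−2)+1 = 0.7×24+1 = 17.80.
And β = (1−mode)·(κ−2)+1 = 0.3×24+1 = 8.20.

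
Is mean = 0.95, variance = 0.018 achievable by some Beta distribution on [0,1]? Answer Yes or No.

Yes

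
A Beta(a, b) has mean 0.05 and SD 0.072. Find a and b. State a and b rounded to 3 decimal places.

a = 0.408, b = 7.755

Variance = 0.072² = 0.005184. The moment-matching identity a+b = μ(1−μ)/Var − 1 gives
a+b = 0.0475/0.005184 − 1 = 8.1628, so a = μ·8.1628 = 0.408 and b = (1−μ)·8.1628 = 7.755.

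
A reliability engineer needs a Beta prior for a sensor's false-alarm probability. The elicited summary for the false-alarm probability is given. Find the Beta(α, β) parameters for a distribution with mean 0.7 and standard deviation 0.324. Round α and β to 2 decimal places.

σ² = 0.324² = 0.104976.
With s = α+β, Var = μ(1−μ)/(s+1), so s+1 = (0.7×0.3)/0.104976 = 2.0005 and s = 1.0005.
α = μs = 0.70, β = (1−μ)s = 0.30.

α = 0.70, β = 0.30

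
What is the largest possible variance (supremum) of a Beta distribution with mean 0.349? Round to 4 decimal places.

0.2272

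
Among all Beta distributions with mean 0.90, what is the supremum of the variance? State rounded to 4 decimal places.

0.0900

Var = μ(1−μ)/(α+β+1), which approaches μ(1−μ) as α+β → 0.
So the supremum is μ(1−μ) = 0.90×0.10 = 0.0900.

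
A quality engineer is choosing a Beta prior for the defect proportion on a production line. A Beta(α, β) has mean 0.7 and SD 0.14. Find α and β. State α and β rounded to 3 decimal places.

First σ² = 0.0196. Setting α = μn, β = (1−μ)n with n = α+β,
μ(1−μ)/(n+1) = 0.0196 ⇒ n+1 = 0.21/0.0196 = 10.7143 ⇒ n = 9.7143.
Hence α = 0.7×9.7143 = 6.800, β = 0.3×9.7143 = 2.914.

α = 6.800, β = 2.914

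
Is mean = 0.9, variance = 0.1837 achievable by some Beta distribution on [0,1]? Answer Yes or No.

No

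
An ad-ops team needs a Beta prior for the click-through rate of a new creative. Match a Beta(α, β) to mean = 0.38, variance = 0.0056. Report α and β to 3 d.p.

α = 15.607, β = 25.464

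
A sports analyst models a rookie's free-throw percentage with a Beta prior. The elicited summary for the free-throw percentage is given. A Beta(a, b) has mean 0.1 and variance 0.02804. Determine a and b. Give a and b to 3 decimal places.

Write ν = a+b; then a = μν and Var = μ(1−μ)/(ν+1).
ν = μ(1−μ)/Var − 1 = 0.09/0.02804 − 1 = 2.2097.
a = 0.1·2.2097 = 0.221, b = 0.9·2.2097 = 1.989.

a = 0.221, b = 1.989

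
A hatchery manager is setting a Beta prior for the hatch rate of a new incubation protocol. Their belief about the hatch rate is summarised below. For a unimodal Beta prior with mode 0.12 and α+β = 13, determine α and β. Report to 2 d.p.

α = 2.32, β = 10.68

Since the density peak of Beta(α,β) is at (α−1)/(α+β−2),
α = 1 + 0.12(13−2) = 2.32 and β = 13 − 2.32 = 10.68.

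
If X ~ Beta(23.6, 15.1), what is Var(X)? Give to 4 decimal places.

0.0060

μ = 23.6/38.7 = 0.609819; Var = μ(1−μ)/(α+β+1) = 0.2379398/39.7 = 0.0060.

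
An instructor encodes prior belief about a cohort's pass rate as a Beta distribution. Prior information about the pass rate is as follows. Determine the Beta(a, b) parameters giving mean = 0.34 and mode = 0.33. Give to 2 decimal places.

a = 11.56, b = 22.44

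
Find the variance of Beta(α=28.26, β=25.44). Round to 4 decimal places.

Var = αβ/[(α+β)²(α+β+1)] = (28.26×25.44)/(53.70²×54.70) = 718.9344/157737.843000 = 0.0046.

0.0046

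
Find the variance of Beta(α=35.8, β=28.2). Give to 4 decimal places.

Var = αβ/[(α+β)²(α+β+1)] = (35.8×28.2)/(64.0²×65.0) = 1009.56/266240.000 = 0.0038.

0.0038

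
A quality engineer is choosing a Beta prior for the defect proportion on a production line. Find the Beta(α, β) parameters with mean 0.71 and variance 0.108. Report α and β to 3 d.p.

By moment matching, α+β = μ(1−μ)/σ² − 1 = (0.71·0.29)/0.108 − 1 = 1.9065 − 1 = 0.9065.
Since α/(α+β) = μ, α = 0.71·0.9065 = 0.644 and β = 0.29·0.9065 = 0.263.

α = 0.644, β = 0.263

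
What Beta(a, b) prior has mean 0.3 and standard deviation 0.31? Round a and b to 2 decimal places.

a = 0.36, b = 0.83

First σ² = 0.0961. Setting a = μn, b = (1−μ)n with n = a+b,
μ(1−μ)/(n+1) = 0.0961 ⇒ n+1 = 0.21/0.0961 = 2.1852 ⇒ n = 1.1852.
Hence a = 0.3×1.1852 = 0.36, b = 0.7×1.1852 = 0.83.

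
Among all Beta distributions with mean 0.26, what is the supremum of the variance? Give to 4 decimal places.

0.1924

Var = μ(1−μ)/(α+β+1), which approaches μ(1−μ) as α+β → 0.
So the supremum is μ(1−μ) = 0.26×0.74 = 0.1924.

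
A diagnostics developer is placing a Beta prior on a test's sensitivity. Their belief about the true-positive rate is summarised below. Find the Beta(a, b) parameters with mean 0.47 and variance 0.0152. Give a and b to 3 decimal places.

a = 7.232, b = 8.156

Write ν = a+b; then a = μν and Var = μ(1−μ)/(ν+1).
ν = μ(1−μ)/Var − 1 = 0.2491/0.0152 − 1 = 15.3882.
a = 0.47·15.3882 = 7.232, b = 0.53·15.3882 = 8.156.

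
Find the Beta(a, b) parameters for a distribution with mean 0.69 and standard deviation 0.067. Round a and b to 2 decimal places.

a = 32.19, b = 14.46

σ² = 0.067² = 0.004489.
With s = a+b, Var = μ(1−μ)/(s+1), so s+1 = (0.69×0.31)/0.004489 = 47.6498 and s = 46.6498.
a = μs = 32.19, b = (1−μ)s = 14.46.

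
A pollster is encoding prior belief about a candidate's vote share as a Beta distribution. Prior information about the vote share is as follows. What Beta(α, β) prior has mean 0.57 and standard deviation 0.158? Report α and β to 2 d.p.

σ² = 0.158² = 0.024964.
With s = α+β, Var = μ(1−μ)/(s+1), so s+1 = (0.57×0.43)/0.024964 = 9.8181 and s = 8.8181.
α = μs = 5.03, β = (1−μ)s = 3.79.

α = 5.03, β = 3.79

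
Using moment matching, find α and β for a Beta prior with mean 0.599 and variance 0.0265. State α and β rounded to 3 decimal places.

By moment matching, α+β = μ(1−μ)/σ² − 1 = (0.599·0.401)/0.0265 − 1 = 9.0641 − 1 = 8.0641.
Since α/(α+β) = μ, α = 0.599·8.0641 = 4.830 and β = 0.401·8.0641 = 3.234.

α = 4.830, β = 3.234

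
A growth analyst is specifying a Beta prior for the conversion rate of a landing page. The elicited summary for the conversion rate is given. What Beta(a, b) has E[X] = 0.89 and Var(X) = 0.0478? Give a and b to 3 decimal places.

a = 0.933, b = 0.115

Write ν = a+b; then a = μν and Var = μ(1−μ)/(ν+1).
ν = μ(1−μ)/Var − 1 = 0.0979/0.0478 − 1 = 1.0481.
a = 0.89·1.0481 = 0.933, b = 0.11·1.0481 = 0.115.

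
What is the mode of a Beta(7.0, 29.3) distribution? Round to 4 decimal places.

0.1749

With α,β > 1, mode = (α−1)/(α+β−2) = 6.0/34.3 = 0.1749.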